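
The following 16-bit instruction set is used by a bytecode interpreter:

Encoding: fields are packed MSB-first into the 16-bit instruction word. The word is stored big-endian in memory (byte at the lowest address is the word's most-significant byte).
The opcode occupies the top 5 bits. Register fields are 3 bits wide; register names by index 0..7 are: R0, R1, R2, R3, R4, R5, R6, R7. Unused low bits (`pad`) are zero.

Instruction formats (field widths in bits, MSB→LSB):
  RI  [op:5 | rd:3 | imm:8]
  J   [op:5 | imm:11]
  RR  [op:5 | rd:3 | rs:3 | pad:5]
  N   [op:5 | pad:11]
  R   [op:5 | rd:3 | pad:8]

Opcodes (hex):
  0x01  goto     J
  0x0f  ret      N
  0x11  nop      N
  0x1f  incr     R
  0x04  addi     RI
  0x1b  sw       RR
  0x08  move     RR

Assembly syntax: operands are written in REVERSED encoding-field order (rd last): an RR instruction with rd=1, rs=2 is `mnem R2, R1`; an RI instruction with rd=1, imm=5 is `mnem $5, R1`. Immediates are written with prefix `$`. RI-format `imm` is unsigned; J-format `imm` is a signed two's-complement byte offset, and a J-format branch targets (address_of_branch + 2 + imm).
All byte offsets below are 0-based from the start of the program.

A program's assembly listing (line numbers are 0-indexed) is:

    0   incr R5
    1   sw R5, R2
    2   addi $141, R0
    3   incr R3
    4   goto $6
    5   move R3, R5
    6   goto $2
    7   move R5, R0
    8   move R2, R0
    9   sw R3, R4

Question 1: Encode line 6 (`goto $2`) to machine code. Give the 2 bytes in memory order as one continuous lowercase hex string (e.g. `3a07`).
0802

6. goto fields op=0x1:5|imm=2:11 → word 0802h → 08 02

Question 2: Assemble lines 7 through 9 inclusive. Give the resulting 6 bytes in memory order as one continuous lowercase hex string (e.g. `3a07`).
40a04040dc60

line 7 (move): pack op=0x8:5|rd=0:3|rs=5:3|pad=0:5 = 0x40a0; big→ 40 a0
line 8 (move): pack op=0x8:5|rd=0:3|rs=2:3|pad=0:5 = 0x4040; big→ 40 40
line 9 (sw): pack op=0x1b:5|rd=4:3|rs=3:3|pad=0:5 = 0xdc60; big→ dc 60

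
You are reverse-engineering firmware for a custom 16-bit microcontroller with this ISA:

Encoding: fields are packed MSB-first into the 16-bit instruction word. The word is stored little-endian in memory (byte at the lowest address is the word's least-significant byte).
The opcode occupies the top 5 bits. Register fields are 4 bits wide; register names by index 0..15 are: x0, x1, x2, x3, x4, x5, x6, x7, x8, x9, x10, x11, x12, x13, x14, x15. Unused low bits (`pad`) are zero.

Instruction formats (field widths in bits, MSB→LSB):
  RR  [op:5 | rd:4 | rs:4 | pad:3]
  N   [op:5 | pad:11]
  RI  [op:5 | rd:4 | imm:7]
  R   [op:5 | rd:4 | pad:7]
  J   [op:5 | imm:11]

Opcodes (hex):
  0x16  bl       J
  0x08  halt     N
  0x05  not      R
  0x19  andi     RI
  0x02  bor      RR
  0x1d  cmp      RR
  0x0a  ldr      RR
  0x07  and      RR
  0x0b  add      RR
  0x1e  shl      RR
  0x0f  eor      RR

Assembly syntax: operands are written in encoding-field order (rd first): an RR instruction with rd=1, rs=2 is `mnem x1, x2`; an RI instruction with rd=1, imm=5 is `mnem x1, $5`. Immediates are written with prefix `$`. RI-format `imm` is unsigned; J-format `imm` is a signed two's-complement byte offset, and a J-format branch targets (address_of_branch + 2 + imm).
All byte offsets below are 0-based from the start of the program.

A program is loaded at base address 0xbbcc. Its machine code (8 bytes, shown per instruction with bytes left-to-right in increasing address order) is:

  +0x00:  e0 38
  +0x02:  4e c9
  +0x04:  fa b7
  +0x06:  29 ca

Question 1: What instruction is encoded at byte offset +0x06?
andi x4, $41

+0x06: 29 ca ⇒ word 0xca29 (little)
  top 5b → 0x19 → andi [RI]
  rd: (w>>7)&0xf=0x4 → x4
  imm: (w>>0)&0x7f=0x29 → $41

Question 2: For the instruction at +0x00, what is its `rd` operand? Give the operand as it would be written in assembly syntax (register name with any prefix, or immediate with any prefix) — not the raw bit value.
x1

off 0x00: read e0 38 as little → 0x38e0
  top 5b → 0x7 → and [RR]
  rd@[10:7]=0x1 ⇒ x1
  rs@[6:3]=0xc ⇒ x12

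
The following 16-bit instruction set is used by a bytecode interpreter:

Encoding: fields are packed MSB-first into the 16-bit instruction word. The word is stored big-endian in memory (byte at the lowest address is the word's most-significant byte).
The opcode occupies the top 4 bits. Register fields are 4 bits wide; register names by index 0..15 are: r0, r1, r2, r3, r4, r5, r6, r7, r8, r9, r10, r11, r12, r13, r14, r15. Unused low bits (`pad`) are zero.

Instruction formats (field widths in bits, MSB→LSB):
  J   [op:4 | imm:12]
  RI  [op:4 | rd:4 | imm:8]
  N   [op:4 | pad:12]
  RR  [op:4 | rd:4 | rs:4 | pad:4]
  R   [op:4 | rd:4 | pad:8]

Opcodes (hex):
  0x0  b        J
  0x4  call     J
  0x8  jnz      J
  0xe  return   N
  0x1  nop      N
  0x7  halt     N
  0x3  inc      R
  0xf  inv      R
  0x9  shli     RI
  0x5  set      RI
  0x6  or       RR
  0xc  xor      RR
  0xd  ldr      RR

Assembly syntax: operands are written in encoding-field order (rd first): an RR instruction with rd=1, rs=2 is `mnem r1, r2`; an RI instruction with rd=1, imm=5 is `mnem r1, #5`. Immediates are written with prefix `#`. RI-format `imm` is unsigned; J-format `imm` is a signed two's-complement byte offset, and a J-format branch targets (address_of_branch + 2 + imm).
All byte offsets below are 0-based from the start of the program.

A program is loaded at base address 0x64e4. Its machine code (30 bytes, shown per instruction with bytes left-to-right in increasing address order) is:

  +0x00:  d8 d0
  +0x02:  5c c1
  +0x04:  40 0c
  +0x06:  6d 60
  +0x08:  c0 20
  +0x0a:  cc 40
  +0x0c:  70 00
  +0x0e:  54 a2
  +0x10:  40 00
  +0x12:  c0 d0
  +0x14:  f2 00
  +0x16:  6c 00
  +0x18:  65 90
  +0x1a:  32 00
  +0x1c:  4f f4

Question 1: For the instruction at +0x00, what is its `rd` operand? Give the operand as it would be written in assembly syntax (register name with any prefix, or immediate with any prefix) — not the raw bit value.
r8

@+00  big-endian(d8 d0) = 0xd8d0
  top 4b → 0xd → ldr [RR]
  rd@[11:8]=0x8 ⇒ r8
  rs@[7:4]=0xd ⇒ r13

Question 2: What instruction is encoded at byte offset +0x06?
or r13, r6

[06] 6d 60 → 0x6d60
  op=0x6d60>>12=0x6 ⇒ or (RR)
  [11:8] rd=13 = r13
  [7:4] rs=6 = r6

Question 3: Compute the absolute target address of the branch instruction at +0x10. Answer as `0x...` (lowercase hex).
@+10  big-endian(40 00) = 0x4000
  op=0x4000>>12=0x4 ⇒ call (J)
  [11:0] imm=0 = #0
  target = base 0x64e4 + off 0x10 + 2 + imm 0 = 0x64f6

0x64f6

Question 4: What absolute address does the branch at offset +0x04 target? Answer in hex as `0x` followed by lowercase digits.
off 0x04: read 40 0c as big → 0x400c
  op=0x400c>>12=0x4 ⇒ call (J)
  [11:0] imm=12 = #12
  target = base 0x64e4 + off 0x04 + 2 + imm 12 = 0x64f6

0x64f6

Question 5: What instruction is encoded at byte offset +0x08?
@+08  big-endian(c0 20) = 0xc020
  opcode bits[15:12]=0xc: xor/RR
  rd: (w>>8)&0xf=0x0 → r0
  rs: (w>>4)&0xf=0x2 → r2

xor r0, r2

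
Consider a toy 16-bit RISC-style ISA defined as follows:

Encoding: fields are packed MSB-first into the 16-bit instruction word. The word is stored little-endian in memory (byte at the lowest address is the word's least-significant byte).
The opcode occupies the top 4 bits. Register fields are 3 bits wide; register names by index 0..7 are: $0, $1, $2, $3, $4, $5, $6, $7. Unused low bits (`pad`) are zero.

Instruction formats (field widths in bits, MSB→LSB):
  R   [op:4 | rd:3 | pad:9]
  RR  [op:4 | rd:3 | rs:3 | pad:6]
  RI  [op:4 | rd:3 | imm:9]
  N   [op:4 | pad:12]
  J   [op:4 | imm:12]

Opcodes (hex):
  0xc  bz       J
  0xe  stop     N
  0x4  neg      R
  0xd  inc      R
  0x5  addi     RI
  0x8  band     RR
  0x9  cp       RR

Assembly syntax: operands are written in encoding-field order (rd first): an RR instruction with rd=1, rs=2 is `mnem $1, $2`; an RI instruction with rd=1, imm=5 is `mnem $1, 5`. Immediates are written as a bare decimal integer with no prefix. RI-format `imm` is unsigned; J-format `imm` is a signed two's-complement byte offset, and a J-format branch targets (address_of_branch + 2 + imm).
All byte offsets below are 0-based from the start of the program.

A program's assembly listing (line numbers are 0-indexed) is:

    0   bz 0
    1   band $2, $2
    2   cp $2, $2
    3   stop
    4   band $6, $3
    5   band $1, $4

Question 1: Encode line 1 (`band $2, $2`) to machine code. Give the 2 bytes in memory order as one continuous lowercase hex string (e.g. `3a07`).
8084

L1: band op=0x8:4|rd=2:3|rs=2:3|pad=0:6 ⇒ 0x8480 ⇒ little 80 84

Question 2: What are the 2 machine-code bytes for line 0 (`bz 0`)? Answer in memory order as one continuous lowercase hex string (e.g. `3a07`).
00c0

line 0 (bz): pack op=0xc:4|imm=0:12 = 0xc000; little→ 00 c0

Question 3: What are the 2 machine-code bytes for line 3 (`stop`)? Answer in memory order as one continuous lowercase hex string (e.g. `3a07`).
line 3 (stop): pack op=0xe:4|pad=0:12 = 0xe000; little→ 00 e0

00e0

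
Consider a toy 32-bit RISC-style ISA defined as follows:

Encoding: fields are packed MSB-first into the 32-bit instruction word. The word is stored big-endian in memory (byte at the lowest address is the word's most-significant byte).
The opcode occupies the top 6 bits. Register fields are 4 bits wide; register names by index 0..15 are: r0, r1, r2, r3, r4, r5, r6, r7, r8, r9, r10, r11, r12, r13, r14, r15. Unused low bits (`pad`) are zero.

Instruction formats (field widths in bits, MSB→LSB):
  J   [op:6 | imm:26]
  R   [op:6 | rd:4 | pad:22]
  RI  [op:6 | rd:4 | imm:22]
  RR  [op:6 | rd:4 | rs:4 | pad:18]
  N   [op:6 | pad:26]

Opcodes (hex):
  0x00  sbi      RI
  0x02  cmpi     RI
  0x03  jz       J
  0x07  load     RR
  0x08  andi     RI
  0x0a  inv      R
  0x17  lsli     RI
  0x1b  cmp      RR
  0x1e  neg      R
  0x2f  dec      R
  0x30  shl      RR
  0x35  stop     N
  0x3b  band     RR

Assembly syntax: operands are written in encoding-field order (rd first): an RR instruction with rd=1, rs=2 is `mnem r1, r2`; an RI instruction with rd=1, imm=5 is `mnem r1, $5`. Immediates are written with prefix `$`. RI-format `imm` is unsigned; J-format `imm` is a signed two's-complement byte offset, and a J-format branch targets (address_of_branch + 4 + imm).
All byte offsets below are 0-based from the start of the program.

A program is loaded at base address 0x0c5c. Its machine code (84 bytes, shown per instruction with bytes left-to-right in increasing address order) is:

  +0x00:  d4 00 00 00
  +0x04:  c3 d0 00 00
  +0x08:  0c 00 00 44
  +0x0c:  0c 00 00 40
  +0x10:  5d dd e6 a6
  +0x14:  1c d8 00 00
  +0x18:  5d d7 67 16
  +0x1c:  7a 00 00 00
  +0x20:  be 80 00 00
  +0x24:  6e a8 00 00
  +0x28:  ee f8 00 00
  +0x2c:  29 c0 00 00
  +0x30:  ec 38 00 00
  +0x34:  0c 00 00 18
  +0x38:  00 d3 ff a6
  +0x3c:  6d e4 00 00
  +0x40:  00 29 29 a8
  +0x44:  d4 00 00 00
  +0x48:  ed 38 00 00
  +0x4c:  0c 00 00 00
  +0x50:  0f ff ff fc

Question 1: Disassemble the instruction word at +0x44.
stop

off 0x44: read d4 00 00 00 as big → 0xd4000000
  opcode bits[31:26]=0x35: stop/N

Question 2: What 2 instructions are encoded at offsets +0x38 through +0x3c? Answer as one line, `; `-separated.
@+38  big-endian(00 d3 ff a6) = 0x00d3ffa6
  op=0x00d3ffa6>>26=0x0 ⇒ sbi (RI)
  rd@[25:22]=0x3 ⇒ r3
  imm@[21:0]=0x13ffa6 ⇒ $1310630
@+3c  big-endian(6d e4 00 00) = 0x6de40000
  op=0x6de40000>>26=0x1b ⇒ cmp (RR)
  rd@[25:22]=0x7 ⇒ r7
  rs@[21:18]=0x9 ⇒ r9

sbi r3, $1310630; cmp r7, r9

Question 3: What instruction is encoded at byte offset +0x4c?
off 0x4c: read 0c 00 00 00 as big → 0x0c000000
  opcode bits[31:26]=0x3: jz/J
  imm: (w>>0)&0x3ffffff=0x0 → $0

jz $0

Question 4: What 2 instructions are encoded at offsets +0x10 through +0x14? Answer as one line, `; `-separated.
lsli r7, $1959590; load r3, r6

@+10  big-endian(5d dd e6 a6) = 0x5ddde6a6
  opcode bits[31:26]=0x17: lsli/RI
  rd@[25:22]=0x7 ⇒ r7
  imm@[21:0]=0x1de6a6 ⇒ $1959590
@+14  big-endian(1c d8 00 00) = 0x1cd80000
  opcode bits[31:26]=0x7: load/RR
  rd@[25:22]=0x3 ⇒ r3
  rs@[21:18]=0x6 ⇒ r6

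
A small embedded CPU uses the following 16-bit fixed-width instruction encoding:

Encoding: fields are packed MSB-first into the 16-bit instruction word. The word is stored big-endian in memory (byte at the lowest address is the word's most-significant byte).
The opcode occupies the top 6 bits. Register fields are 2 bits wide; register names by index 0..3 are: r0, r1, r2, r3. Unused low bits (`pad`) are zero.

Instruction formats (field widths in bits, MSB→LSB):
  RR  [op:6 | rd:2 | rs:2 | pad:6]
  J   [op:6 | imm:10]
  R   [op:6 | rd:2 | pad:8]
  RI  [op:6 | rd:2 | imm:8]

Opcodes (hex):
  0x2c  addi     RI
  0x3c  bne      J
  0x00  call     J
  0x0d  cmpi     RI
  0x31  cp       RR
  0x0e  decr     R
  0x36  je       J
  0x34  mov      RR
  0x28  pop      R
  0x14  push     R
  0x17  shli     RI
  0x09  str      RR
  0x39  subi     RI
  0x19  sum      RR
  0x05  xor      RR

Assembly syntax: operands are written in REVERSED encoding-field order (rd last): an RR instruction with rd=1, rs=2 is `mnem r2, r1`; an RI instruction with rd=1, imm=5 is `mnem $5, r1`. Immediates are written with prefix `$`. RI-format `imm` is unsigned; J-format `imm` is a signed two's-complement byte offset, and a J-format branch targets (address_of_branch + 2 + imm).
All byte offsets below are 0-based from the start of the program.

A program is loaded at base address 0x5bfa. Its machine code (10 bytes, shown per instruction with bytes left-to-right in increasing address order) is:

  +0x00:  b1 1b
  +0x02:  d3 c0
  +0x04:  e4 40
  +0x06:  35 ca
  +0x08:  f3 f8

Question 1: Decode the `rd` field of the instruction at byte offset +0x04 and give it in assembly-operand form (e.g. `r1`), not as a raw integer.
off 0x04: read e4 40 as big → 0xe440
  opcode bits[15:10]=0x39: subi/RI
  [9:8] rd=0 = r0
  [7:0] imm=64 = $64

r0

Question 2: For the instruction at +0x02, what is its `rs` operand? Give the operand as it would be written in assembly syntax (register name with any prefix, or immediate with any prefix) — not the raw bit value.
+0x02: d3 c0 ⇒ word 0xd3c0 (big)
  top 6b → 0x34 → mov [RR]
  rd: (w>>8)&0x3=0x3 → r3
  rs: (w>>6)&0x3=0x3 → r3

r3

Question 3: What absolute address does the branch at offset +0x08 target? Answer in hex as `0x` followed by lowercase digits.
@+08  big-endian(f3 f8) = 0xf3f8
  opcode bits[15:10]=0x3c: bne/J
  [9:0] imm=1016 (s10→-8) = $-8
  target = base 0x5bfa + off 0x08 + 2 + imm -8 = 0x5bfc

0x5bfc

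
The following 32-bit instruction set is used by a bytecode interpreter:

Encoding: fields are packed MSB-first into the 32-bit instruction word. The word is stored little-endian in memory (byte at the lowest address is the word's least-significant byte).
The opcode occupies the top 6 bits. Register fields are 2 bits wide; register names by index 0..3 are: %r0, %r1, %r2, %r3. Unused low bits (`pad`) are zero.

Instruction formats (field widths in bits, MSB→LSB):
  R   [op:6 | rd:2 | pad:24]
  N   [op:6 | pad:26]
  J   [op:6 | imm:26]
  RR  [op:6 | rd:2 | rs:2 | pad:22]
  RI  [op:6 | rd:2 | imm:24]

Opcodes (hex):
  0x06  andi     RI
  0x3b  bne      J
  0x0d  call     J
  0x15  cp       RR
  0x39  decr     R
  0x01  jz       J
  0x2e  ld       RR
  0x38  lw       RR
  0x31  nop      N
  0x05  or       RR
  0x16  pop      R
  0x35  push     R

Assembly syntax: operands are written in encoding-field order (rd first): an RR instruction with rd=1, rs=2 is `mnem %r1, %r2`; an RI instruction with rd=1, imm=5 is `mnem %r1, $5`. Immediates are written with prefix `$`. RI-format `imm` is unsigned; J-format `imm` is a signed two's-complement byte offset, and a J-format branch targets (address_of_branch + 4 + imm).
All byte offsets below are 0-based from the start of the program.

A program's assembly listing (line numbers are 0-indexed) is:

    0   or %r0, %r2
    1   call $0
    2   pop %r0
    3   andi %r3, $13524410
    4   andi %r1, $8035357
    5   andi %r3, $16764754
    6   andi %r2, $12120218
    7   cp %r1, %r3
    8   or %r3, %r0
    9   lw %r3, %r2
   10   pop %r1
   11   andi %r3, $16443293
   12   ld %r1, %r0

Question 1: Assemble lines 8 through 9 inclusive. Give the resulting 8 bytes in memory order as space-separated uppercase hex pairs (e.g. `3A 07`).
00 00 00 17 00 00 80 E3

8. or fields op=0x5:6|rd=3:2|rs=0:2|pad=0:22 → word 17000000h → 00 00 00 17
9. lw fields op=0x38:6|rd=3:2|rs=2:2|pad=0:22 → word e3800000h → 00 00 80 e3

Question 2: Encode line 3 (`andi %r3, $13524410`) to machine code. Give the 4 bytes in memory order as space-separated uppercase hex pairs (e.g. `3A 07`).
3. andi fields op=0x6:6|rd=3:2|imm=13524410:24 → word 1bce5dbah → ba 5d ce 1b

BA 5D CE 1B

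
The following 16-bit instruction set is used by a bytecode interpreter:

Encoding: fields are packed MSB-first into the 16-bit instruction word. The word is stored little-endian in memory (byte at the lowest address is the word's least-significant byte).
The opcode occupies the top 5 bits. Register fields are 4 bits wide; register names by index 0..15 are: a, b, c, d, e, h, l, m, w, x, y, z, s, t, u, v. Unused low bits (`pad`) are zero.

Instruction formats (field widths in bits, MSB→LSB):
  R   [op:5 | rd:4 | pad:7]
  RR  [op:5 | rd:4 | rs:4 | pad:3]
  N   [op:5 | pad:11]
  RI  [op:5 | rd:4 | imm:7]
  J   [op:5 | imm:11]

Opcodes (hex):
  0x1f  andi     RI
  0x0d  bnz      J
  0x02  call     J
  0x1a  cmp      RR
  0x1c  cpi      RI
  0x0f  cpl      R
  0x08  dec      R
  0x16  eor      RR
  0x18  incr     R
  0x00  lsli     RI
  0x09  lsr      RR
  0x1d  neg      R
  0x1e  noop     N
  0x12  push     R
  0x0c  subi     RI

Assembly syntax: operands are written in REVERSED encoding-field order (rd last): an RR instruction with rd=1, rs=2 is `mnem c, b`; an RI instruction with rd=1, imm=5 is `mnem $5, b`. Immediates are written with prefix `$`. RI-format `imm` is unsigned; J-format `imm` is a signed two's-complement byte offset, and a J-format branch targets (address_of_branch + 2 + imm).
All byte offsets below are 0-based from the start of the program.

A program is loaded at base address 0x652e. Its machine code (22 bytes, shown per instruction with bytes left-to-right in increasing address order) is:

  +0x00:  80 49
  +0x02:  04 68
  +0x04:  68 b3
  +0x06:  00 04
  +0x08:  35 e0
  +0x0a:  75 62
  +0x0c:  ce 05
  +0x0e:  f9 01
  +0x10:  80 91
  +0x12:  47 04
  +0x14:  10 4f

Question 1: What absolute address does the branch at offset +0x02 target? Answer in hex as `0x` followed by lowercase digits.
[02] 04 68 → 0x6804
  op=0x6804>>11=0xd ⇒ bnz (J)
  [10:0] imm=4 = $4
  target = base 0x652e + off 0x02 + 2 + imm 4 = 0x6536

0x6536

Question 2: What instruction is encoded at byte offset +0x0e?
[0e] f9 01 → 0x01f9
  op=0x01f9>>11=0x0 ⇒ lsli (RI)
  [10:7] rd=3 = d
  [6:0] imm=121 = $121

lsli $121, d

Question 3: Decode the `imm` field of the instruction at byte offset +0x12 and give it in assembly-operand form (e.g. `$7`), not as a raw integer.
off 0x12: read 47 04 as little → 0x0447
  top 5b → 0x0 → lsli [RI]
  rd@[10:7]=0x8 ⇒ w
  imm@[6:0]=0x47 ⇒ $71

$71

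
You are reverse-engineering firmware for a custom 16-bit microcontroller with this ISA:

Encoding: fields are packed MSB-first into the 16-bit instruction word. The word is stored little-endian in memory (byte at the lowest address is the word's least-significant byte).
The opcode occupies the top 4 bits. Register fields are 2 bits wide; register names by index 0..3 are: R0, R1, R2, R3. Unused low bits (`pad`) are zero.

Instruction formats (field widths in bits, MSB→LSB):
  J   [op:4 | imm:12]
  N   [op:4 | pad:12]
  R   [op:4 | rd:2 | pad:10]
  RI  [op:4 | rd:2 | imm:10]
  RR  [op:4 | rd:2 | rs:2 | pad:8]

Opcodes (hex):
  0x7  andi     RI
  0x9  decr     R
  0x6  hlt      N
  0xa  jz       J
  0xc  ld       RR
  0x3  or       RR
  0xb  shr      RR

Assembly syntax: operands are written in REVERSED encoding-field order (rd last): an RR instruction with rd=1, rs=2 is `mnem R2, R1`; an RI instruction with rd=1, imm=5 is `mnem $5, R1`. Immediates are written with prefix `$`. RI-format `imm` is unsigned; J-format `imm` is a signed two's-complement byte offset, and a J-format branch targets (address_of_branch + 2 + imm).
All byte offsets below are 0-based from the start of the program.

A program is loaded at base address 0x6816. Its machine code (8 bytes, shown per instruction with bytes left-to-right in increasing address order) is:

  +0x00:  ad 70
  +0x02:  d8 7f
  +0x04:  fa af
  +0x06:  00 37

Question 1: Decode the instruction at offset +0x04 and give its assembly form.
jz $-6

@+04  little-endian(fa af) = 0xaffa
  opcode bits[15:12]=0xa: jz/J
  [11:0] imm=4090 (s12→-6) = $-6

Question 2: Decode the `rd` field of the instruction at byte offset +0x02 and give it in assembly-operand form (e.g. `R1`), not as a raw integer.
R3

[02] d8 7f → 0x7fd8
  top 4b → 0x7 → andi [RI]
  rd@[11:10]=0x3 ⇒ R3
  imm@[9:0]=0x3d8 ⇒ $984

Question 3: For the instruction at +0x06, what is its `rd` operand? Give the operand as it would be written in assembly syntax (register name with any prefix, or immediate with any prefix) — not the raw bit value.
R1

+0x06: 00 37 ⇒ word 0x3700 (little)
  opcode bits[15:12]=0x3: or/RR
  [11:10] rd=1 = R1
  [9:8] rs=3 = R3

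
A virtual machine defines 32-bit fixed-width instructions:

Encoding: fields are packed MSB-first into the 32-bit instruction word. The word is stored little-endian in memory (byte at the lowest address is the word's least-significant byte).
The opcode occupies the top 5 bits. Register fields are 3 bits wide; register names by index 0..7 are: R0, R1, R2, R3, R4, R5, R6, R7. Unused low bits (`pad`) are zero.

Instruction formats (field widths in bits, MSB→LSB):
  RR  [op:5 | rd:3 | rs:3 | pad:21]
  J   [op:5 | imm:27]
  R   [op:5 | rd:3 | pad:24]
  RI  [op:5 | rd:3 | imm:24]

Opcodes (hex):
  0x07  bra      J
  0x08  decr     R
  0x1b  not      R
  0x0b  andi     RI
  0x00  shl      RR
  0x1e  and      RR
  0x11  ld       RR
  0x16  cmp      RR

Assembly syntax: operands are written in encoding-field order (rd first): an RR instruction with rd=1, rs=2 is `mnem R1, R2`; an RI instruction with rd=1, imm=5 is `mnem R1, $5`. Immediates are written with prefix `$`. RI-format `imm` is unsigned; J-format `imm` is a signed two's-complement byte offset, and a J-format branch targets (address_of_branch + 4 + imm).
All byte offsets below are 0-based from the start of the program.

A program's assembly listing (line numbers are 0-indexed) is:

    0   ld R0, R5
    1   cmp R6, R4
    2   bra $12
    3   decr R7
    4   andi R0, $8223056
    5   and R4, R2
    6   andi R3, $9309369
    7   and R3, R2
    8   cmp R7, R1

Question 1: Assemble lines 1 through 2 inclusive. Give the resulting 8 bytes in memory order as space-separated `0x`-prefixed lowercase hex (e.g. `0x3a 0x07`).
L1: cmp op=0x16:5|rd=6:3|rs=4:3|pad=0:21 ⇒ 0xb6800000 ⇒ little 00 00 80 b6
L2: bra op=0x7:5|imm=12:27 ⇒ 0x3800000c ⇒ little 0c 00 00 38

0x00 0x00 0x80 0xb6 0x0c 0x00 0x00 0x38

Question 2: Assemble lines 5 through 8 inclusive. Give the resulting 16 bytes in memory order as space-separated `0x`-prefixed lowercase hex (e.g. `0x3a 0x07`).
0x00 0x00 0x40 0xf4 0xb9 0x0c 0x8e 0x5b 0x00 0x00 0x40 0xf3 0x00 0x00 0x20 0xb7

line 5 (and): pack op=0x1e:5|rd=4:3|rs=2:3|pad=0:21 = 0xf4400000; little→ 00 00 40 f4
line 6 (andi): pack op=0xb:5|rd=3:3|imm=9309369:24 = 0x5b8e0cb9; little→ b9 0c 8e 5b
line 7 (and): pack op=0x1e:5|rd=3:3|rs=2:3|pad=0:21 = 0xf3400000; little→ 00 00 40 f3
line 8 (cmp): pack op=0x16:5|rd=7:3|rs=1:3|pad=0:21 = 0xb7200000; little→ 00 00 20 b7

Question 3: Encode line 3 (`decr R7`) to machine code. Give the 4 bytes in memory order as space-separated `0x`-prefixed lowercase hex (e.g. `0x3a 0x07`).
0x00 0x00 0x00 0x47

3. decr fields op=0x8:5|rd=7:3|pad=0:24 → word 47000000h → 00 00 00 47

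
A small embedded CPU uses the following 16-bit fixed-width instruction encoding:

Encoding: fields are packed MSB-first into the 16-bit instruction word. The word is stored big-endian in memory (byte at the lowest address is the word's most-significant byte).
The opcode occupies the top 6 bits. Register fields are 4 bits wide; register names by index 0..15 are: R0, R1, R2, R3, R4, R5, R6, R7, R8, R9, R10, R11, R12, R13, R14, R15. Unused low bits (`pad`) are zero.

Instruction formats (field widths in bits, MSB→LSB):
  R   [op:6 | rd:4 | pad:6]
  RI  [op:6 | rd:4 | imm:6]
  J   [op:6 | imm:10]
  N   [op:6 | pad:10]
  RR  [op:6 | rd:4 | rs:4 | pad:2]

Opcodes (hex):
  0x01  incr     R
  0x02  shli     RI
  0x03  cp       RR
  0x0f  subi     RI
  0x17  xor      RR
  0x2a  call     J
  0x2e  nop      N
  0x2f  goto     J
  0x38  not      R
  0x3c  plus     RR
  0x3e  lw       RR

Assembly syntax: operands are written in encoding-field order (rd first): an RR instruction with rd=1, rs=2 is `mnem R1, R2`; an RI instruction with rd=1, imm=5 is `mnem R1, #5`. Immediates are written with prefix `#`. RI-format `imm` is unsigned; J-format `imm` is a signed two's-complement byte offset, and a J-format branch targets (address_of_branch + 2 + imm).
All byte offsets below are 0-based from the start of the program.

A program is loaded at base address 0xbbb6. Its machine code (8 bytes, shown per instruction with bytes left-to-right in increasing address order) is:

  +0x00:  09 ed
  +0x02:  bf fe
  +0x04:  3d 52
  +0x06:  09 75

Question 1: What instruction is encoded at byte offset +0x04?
subi R5, #18

+0x04: 3d 52 ⇒ word 0x3d52 (big)
  op=0x3d52>>10=0xf ⇒ subi (RI)
  rd: (w>>6)&0xf=0x5 → R5
  imm: (w>>0)&0x3f=0x12 → #18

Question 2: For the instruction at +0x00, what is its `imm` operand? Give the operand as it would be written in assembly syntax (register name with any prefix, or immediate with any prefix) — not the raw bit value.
#45

off 0x00: read 09 ed as big → 0x09ed
  top 6b → 0x2 → shli [RI]
  rd@[9:6]=0x7 ⇒ R7
  imm@[5:0]=0x2d ⇒ #45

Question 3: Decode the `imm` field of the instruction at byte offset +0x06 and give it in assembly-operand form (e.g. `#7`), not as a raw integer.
off 0x06: read 09 75 as big → 0x0975
  op=0x0975>>10=0x2 ⇒ shli (RI)
  [9:6] rd=5 = R5
  [5:0] imm=53 = #53

#53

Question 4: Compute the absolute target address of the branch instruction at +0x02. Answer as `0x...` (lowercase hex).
+0x02: bf fe ⇒ word 0xbffe (big)
  top 6b → 0x2f → goto [J]
  [9:0] imm=1022 (s10→-2) = #-2
  target = base 0xbbb6 + off 0x02 + 2 + imm -2 = 0xbbb8

0xbbb8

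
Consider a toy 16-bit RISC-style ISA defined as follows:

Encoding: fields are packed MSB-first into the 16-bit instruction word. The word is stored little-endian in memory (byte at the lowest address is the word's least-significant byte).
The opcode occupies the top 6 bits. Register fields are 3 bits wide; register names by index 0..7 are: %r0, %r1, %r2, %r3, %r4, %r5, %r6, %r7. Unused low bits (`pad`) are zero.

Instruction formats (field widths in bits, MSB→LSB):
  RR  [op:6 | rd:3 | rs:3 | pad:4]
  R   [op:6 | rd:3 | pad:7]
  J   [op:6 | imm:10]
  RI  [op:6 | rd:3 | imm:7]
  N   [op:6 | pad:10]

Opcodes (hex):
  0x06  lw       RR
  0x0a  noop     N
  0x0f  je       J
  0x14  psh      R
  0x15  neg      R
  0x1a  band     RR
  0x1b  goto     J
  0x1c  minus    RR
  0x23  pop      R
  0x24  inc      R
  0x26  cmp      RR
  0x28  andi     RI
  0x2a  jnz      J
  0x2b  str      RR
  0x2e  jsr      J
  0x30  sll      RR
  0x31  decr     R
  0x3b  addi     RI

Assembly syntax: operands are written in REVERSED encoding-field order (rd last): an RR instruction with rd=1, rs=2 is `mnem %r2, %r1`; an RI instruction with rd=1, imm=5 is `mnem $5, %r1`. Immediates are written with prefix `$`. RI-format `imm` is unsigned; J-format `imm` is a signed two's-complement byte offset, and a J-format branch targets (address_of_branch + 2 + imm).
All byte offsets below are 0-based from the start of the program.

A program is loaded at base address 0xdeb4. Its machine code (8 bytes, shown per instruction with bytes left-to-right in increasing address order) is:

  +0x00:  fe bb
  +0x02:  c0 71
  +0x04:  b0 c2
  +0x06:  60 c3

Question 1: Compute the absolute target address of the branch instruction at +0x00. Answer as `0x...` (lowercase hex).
0xdeb4

off 0x00: read fe bb as little → 0xbbfe
  opcode bits[15:10]=0x2e: jsr/J
  imm: (w>>0)&0x3ff=0x3fe (s10→-2) → $-2
  target = base 0xdeb4 + off 0x00 + 2 + imm -2 = 0xdeb4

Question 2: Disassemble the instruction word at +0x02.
@+02  little-endian(c0 71) = 0x71c0
  top 6b → 0x1c → minus [RR]
  rd@[9:7]=0x3 ⇒ %r3
  rs@[6:4]=0x4 ⇒ %r4

minus %r4, %r3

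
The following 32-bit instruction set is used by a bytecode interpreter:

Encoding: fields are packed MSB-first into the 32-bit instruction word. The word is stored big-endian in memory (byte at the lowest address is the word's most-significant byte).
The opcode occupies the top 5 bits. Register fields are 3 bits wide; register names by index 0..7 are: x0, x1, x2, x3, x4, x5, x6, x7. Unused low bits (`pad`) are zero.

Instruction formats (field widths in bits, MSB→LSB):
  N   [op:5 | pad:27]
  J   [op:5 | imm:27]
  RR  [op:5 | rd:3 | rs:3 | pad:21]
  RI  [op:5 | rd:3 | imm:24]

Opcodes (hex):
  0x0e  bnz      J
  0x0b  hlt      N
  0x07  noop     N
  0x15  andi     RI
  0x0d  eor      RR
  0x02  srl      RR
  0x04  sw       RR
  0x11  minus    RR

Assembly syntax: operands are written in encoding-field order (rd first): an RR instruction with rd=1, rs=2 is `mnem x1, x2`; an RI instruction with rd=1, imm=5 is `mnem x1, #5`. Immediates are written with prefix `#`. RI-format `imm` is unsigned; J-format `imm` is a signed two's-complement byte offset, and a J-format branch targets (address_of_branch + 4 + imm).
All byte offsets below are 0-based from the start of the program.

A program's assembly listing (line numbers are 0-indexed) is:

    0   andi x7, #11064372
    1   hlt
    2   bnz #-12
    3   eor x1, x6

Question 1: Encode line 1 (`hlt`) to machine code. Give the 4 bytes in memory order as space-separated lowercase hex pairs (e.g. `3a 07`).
1. hlt fields op=0xb:5|pad=0:27 → word 58000000h → 58 00 00 00

58 00 00 00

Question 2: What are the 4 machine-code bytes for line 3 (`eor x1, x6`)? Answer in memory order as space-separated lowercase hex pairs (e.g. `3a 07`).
3. eor fields op=0xd:5|rd=1:3|rs=6:3|pad=0:21 → word 69c00000h → 69 c0 00 00

69 c0 00 00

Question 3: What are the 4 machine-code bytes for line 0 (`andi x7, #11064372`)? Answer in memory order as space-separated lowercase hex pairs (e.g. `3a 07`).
af a8 d4 34

0. andi fields op=0x15:5|rd=7:3|imm=11064372:24 → word afa8d434h → af a8 d4 34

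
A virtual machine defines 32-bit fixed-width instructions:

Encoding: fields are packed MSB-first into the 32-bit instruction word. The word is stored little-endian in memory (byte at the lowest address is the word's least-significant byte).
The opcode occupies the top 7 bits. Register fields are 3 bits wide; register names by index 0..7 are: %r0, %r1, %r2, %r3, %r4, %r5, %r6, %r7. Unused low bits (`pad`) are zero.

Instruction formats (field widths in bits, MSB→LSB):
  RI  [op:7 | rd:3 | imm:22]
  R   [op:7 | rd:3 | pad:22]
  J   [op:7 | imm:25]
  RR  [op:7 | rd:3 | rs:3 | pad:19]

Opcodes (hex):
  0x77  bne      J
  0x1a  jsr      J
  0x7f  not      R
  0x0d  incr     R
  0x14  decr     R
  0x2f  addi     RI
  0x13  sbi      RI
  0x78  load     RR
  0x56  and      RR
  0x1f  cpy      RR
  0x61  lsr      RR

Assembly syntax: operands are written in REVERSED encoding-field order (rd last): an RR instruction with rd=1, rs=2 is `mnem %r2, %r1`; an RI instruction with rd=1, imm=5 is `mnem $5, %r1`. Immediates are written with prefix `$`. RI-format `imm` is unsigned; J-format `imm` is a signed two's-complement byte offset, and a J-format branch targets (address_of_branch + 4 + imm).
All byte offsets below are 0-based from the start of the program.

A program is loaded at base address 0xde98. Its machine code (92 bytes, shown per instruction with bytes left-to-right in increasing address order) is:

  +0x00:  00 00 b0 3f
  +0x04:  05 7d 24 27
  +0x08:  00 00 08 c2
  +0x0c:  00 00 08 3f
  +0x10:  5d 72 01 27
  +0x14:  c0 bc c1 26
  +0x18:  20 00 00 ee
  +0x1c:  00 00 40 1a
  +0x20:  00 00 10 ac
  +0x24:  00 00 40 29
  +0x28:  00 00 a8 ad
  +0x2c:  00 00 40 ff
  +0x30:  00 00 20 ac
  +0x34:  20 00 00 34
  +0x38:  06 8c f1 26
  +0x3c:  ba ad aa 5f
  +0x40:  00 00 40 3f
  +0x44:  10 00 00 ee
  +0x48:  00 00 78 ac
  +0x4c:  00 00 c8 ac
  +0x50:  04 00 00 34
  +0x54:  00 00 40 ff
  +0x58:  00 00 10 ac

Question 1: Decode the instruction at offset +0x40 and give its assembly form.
off 0x40: read 00 00 40 3f as little → 0x3f400000
  opcode bits[31:25]=0x1f: cpy/RR
  rd@[24:22]=0x5 ⇒ %r5
  rs@[21:19]=0x0 ⇒ %r0

cpy %r0, %r5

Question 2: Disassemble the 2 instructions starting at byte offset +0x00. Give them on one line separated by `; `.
cpy %r6, %r6; sbi $2391301, %r4

+0x00: 00 00 b0 3f ⇒ word 0x3fb00000 (little)
  op=0x3fb00000>>25=0x1f ⇒ cpy (RR)
  [24:22] rd=6 = %r6
  [21:19] rs=6 = %r6
+0x04: 05 7d 24 27 ⇒ word 0x27247d05 (little)
  op=0x27247d05>>25=0x13 ⇒ sbi (RI)
  [24:22] rd=4 = %r4
  [21:0] imm=2391301 = $2391301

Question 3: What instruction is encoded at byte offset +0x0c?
@+0c  little-endian(00 00 08 3f) = 0x3f080000
  top 7b → 0x1f → cpy [RR]
  rd@[24:22]=0x4 ⇒ %r4
  rs@[21:19]=0x1 ⇒ %r1

cpy %r1, %r4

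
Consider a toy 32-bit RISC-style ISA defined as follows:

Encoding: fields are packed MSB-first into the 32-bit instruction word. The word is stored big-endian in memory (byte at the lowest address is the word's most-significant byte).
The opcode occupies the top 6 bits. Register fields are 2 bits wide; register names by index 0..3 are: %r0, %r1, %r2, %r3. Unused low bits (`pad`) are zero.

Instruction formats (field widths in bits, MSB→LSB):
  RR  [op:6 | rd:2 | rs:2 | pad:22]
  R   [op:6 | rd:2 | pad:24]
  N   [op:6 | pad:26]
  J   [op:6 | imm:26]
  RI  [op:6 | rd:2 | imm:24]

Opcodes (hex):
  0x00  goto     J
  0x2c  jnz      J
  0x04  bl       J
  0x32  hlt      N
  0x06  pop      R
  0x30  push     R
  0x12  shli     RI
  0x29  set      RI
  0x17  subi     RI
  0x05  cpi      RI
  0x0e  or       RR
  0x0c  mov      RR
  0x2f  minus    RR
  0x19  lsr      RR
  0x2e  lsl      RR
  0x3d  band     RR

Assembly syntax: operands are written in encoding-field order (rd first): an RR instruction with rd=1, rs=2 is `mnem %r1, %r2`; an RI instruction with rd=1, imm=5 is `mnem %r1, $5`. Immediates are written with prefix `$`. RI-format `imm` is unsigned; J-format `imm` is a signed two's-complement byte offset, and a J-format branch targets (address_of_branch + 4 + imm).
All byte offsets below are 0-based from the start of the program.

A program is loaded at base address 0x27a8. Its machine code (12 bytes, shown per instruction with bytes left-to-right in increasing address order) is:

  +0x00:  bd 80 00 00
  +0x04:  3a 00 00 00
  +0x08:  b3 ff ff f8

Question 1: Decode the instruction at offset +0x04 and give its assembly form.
or %r2, %r0

+0x04: 3a 00 00 00 ⇒ word 0x3a000000 (big)
  opcode bits[31:26]=0xe: or/RR
  rd@[25:24]=0x2 ⇒ %r2
  rs@[23:22]=0x0 ⇒ %r0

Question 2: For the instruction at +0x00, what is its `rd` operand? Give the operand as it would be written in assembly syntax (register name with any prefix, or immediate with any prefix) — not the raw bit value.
%r1

+0x00: bd 80 00 00 ⇒ word 0xbd800000 (big)
  opcode bits[31:26]=0x2f: minus/RR
  rd@[25:24]=0x1 ⇒ %r1
  rs@[23:22]=0x2 ⇒ %r2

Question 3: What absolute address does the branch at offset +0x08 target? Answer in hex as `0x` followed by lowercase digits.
@+08  big-endian(b3 ff ff f8) = 0xb3fffff8
  opcode bits[31:26]=0x2c: jnz/J
  imm@[25:0]=0x3fffff8 (s26→-8) ⇒ $-8
  target = base 0x27a8 + off 0x08 + 4 + imm -8 = 0x27ac

0x27ac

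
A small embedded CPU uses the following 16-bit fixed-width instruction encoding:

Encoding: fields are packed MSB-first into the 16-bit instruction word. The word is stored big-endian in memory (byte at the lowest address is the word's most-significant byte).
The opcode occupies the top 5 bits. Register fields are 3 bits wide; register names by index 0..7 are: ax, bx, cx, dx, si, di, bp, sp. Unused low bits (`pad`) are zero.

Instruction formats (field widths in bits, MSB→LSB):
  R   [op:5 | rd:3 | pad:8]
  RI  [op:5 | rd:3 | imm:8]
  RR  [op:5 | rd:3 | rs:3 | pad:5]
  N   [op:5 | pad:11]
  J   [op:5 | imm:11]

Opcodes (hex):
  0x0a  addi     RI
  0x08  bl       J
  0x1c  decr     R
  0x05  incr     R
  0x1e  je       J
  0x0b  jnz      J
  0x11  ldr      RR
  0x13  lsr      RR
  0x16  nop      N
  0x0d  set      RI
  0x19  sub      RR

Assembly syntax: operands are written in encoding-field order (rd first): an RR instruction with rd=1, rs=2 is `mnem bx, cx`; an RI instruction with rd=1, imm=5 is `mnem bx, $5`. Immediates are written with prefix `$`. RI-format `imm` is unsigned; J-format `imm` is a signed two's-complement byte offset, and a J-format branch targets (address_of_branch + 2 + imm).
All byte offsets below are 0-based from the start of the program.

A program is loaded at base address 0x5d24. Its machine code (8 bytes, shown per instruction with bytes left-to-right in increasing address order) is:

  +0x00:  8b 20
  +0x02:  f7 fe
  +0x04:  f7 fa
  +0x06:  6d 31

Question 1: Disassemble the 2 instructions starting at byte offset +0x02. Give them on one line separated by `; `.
[02] f7 fe → 0xf7fe
  top 5b → 0x1e → je [J]
  [10:0] imm=2046 (s11→-2) = $-2
[04] f7 fa → 0xf7fa
  top 5b → 0x1e → je [J]
  [10:0] imm=2042 (s11→-6) = $-6

je $-2; je $-6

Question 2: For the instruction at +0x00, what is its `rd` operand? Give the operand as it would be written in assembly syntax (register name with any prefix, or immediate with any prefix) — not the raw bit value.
+0x00: 8b 20 ⇒ word 0x8b20 (big)
  op=0x8b20>>11=0x11 ⇒ ldr (RR)
  rd@[10:8]=0x3 ⇒ dx
  rs@[7:5]=0x1 ⇒ bx

dx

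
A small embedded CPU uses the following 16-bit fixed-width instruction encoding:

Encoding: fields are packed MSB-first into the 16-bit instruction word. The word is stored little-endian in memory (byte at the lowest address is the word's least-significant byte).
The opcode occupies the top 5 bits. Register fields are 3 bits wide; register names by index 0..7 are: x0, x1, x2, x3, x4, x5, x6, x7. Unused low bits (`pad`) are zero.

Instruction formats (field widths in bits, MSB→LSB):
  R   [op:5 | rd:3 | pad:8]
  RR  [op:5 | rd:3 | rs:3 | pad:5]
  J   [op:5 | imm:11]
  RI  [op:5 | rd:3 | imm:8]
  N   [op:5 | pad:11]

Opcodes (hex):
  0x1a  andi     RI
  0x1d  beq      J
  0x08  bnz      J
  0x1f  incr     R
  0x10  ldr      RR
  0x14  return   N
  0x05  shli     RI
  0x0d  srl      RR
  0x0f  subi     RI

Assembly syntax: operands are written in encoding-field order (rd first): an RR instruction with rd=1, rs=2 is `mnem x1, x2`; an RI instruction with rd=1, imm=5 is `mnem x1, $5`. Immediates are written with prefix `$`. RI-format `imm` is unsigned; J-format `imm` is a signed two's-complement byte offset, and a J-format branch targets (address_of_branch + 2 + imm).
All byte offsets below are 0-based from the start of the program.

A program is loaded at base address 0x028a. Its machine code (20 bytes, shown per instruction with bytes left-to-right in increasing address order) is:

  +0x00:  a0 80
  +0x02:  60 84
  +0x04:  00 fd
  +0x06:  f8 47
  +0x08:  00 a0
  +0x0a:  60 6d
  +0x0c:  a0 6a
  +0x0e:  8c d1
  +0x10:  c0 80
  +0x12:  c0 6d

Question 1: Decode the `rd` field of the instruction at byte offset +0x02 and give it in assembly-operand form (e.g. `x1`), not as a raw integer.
[02] 60 84 → 0x8460
  opcode bits[15:11]=0x10: ldr/RR
  [10:8] rd=4 = x4
  [7:5] rs=3 = x3

x4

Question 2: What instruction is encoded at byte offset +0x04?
incr x5

+0x04: 00 fd ⇒ word 0xfd00 (little)
  op=0xfd00>>11=0x1f ⇒ incr (R)
  rd: (w>>8)&0x7=0x5 → x5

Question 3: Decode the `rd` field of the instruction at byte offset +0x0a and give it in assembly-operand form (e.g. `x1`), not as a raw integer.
off 0x0a: read 60 6d as little → 0x6d60
  opcode bits[15:11]=0xd: srl/RR
  rd: (w>>8)&0x7=0x5 → x5
  rs: (w>>5)&0x7=0x3 → x3

x5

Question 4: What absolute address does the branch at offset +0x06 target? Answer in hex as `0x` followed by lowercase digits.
0x028a

[06] f8 47 → 0x47f8
  opcode bits[15:11]=0x8: bnz/J
  imm: (w>>0)&0x7ff=0x7f8 (s11→-8) → $-8
  target = base 0x028a + off 0x06 + 2 + imm -8 = 0x028a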